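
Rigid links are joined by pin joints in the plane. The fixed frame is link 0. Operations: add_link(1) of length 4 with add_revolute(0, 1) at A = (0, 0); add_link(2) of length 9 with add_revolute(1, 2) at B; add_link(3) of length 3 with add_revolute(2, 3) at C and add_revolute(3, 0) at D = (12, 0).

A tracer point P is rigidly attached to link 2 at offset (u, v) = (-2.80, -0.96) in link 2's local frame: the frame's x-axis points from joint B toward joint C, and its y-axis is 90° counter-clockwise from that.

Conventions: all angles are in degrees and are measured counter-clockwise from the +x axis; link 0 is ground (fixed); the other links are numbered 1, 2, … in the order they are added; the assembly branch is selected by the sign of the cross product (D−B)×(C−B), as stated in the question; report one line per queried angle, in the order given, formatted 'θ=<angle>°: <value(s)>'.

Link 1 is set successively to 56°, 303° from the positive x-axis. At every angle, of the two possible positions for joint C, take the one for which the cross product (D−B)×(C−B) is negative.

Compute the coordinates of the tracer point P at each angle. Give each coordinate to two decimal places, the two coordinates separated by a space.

A=(0,0), D=(12.00,0)
θ=56°: B = A + 4.00·(cos56°, sin56°) = (2.2368, 3.3162)
θ=56°: |BD| = 10.3110
θ=56°: circle(B,9.00) ∩ circle(D,3.00): a=8.6469, h=2.4961
θ=56°:   candidates: C₊=(11.2271,2.8987) cross=25.738; C₋=(9.6215,-1.8283) cross=-25.738
θ=56°:   branch - wants cross < 0 → take C=(9.6215,-1.8283) (cross=-25.738)
θ=56°: ex = (C−B)/|BC| = (0.8205,-0.5716); ey = (0.5716,0.8205)
θ=56°: P = B + -2.80·ex + -0.96·ey = (-0.6094,4.1289)
θ=303°: B = A + 4.00·(cos303°, sin303°) = (2.1786, -3.3547)
θ=303°: |BD| = 10.3786
θ=303°: circle(B,9.00) ∩ circle(D,3.00): a=8.6580, h=2.4575
θ=303°:   candidates: C₊=(9.5774,1.7695) cross=25.506; C₋=(11.1661,-2.8818) cross=-25.506
θ=303°:   branch - wants cross < 0 → take C=(11.1661,-2.8818) (cross=-25.506)
θ=303°: ex = (C−B)/|BC| = (0.9986,0.0525); ey = (-0.0525,0.9986)
θ=303°: P = B + -2.80·ex + -0.96·ey = (-0.5671,-4.4605)

θ=56°: -0.61 4.13
θ=303°: -0.57 -4.46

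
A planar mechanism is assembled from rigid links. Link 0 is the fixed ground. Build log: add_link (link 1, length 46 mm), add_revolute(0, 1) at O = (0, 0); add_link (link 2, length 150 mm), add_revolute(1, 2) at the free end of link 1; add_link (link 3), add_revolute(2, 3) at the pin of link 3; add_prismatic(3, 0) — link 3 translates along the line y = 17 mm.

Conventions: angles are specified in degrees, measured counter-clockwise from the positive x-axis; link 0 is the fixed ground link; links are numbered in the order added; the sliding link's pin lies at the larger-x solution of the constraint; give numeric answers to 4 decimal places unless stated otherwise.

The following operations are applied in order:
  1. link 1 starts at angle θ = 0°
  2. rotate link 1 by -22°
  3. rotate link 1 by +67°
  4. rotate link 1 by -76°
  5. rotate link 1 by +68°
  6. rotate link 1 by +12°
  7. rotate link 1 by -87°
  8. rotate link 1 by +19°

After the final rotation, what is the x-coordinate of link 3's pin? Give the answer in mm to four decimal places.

geometry: r = 46 mm, L = 150 mm, e = 17 mm; θ starts at 0°
rotate link 1 by -22°: θ ← 0° -22° = -22°
rotate link 1 by +67°: θ ← -22° +67° = 45°
rotate link 1 by -76°: θ ← 45° -76° = -31°
rotate link 1 by +68°: θ ← -31° +68° = 37°
rotate link 1 by +12°: θ ← 37° +12° = 49°
rotate link 1 by -87°: θ ← 49° -87° = -38°
rotate link 1 by +19°: θ ← -38° +19° = -19°
crank pin P = (r cos θ, r sin θ) = (43.493854, -14.976135)
h = r sin θ − e = -14.976135 − 17 = -31.976135
x = r cos θ + √(L² − h²) = 43.493854 + 146.552130 = 190.045984

190.0460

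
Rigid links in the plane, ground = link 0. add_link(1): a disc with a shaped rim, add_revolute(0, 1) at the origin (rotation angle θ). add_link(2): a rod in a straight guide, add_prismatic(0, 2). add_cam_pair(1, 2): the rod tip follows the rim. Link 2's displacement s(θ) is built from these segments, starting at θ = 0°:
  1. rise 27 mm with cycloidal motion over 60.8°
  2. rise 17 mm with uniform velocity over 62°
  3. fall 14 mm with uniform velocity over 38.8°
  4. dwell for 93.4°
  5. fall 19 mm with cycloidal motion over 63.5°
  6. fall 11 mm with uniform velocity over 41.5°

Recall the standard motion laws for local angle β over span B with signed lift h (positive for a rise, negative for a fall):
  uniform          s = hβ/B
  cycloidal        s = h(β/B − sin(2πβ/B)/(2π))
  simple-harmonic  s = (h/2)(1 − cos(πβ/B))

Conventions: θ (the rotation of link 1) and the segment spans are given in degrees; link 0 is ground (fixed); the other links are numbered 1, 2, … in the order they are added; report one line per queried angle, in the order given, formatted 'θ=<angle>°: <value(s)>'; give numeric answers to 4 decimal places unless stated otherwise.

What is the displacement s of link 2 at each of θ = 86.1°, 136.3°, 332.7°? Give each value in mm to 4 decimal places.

segment 1 (0° to 60.8°, cycloidal, h = 27) is passed completely: s = 0.0000 + (27) = 27.0000
θ = 86.1° falls in segment 2 (60.8° to 122.8°, uniform, h = 17): β = 86.1 − 60.8 = 25.3°, B = 62°; Δs = 17·25.3/62 = 6.9371; s = 27.0000 + 6.9371 = 33.9371
segment 2 (60.8° to 122.8°, uniform, h = 17) is passed completely: s = 27.0000 + (17) = 44.0000
θ = 136.3° falls in segment 3 (122.8° to 161.6°, uniform, h = -14): β = 136.3 − 122.8 = 13.5°, B = 38.8°; Δs = -14·13.5/38.8 = -4.8711; s = 44.0000 − 4.8711 = 39.1289
segment 3 (122.8° to 161.6°, uniform, h = -14) is passed completely: s = 44.0000 + (-14) = 30.0000
segment 4 (161.6° to 255°, dwell): s unchanged at 30.0000
segment 5 (255° to 318.5°, cycloidal, h = -19) is passed completely: s = 30.0000 + (-19) = 11.0000
θ = 332.7° falls in segment 6 (318.5° to 360°, uniform, h = -11): β = 332.7 − 318.5 = 14.2°, B = 41.5°; Δs = -11·14.2/41.5 = -3.7639; s = 11.0000 − 3.7639 = 7.2361

θ=86.1°: 33.9371
θ=136.3°: 39.1289
θ=332.7°: 7.2361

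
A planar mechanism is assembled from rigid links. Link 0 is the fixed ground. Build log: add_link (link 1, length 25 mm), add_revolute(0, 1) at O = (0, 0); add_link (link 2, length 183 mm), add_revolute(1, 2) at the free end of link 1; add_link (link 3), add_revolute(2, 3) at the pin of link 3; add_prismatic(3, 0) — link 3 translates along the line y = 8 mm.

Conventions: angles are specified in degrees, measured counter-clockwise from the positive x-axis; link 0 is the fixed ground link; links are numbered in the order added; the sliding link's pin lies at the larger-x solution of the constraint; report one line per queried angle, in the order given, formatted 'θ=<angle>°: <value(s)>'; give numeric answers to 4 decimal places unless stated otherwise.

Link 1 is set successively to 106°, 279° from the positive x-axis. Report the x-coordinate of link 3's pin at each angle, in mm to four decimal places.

geometry: r = 25 mm, L = 183 mm, e = 8 mm
θ=106°: crank pin P = (r cos θ, r sin θ) = (-6.890934, 24.031542)
θ=106°: h = r sin θ − e = 24.031542 − 8 = 16.031542
θ=106°: x = r cos θ + √(L² − h²) = -6.890934 + 182.296433 = 175.405500
θ=279°: crank pin P = (r cos θ, r sin θ) = (3.910862, -24.692209)
θ=279°: h = r sin θ − e = -24.692209 − 8 = -32.692209
θ=279°: x = r cos θ + √(L² − h²) = 3.910862 + 180.056157 = 183.967018

θ=106°: 175.4055
θ=279°: 183.9670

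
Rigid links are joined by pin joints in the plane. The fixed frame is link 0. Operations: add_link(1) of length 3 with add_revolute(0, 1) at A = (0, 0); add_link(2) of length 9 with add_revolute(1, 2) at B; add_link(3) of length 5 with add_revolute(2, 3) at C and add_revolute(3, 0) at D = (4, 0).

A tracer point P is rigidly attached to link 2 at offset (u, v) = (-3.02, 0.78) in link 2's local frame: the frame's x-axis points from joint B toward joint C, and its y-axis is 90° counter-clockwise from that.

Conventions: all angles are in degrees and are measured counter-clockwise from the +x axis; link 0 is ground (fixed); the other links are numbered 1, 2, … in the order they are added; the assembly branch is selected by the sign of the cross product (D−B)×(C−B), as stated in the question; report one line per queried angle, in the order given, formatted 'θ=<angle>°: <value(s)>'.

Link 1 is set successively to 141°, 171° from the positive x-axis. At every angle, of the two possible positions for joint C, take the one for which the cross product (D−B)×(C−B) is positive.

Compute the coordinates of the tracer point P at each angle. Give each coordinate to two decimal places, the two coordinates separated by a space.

A=(0,0), D=(4.00,0)
θ=141°: B = A + 3.00·(cos141°, sin141°) = (-2.3314, 1.8880)
θ=141°: |BD| = 6.6069
θ=141°: circle(B,9.00) ∩ circle(D,5.00): a=7.5414, h=4.9119
θ=141°:   candidates: C₊=(6.2991,4.4400) cross=32.453; C₋=(3.4919,-4.9741) cross=-32.453
θ=141°:   branch + wants cross > 0 → take C=(6.2991,4.4400) (cross=32.453)
θ=141°: ex = (C−B)/|BC| = (0.9590,0.2836); ey = (-0.2836,0.9590)
θ=141°: P = B + -3.02·ex + 0.78·ey = (-5.4487,1.7796)
θ=171°: B = A + 3.00·(cos171°, sin171°) = (-2.9631, 0.4693)
θ=171°: |BD| = 6.9789
θ=171°: circle(B,9.00) ∩ circle(D,5.00): a=7.5015, h=4.9726
θ=171°:   candidates: C₊=(4.8559,4.9262) cross=34.703; C₋=(4.1871,-4.9965) cross=-34.703
θ=171°:   branch + wants cross > 0 → take C=(4.8559,4.9262) (cross=34.703)
θ=171°: ex = (C−B)/|BC| = (0.8688,0.4952); ey = (-0.4952,0.8688)
θ=171°: P = B + -3.02·ex + 0.78·ey = (-5.9730,-0.3486)

θ=141°: -5.45 1.78
θ=171°: -5.97 -0.35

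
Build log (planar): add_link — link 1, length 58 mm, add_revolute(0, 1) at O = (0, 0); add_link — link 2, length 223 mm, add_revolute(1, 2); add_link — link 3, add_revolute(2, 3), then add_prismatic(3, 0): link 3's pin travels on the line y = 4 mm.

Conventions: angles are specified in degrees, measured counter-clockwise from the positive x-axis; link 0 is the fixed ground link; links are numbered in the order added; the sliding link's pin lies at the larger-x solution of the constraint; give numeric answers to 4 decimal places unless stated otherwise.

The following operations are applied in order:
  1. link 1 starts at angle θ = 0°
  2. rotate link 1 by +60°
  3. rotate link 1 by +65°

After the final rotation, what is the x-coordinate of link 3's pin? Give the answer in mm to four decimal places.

geometry: r = 58 mm, L = 223 mm, e = 4 mm; θ starts at 0°
rotate link 1 by +60°: θ ← 0° +60° = 60°
rotate link 1 by +65°: θ ← 60° +65° = 125°
crank pin P = (r cos θ, r sin θ) = (-33.267433, 47.510819)
h = r sin θ − e = 47.510819 − 4 = 43.510819
x = r cos θ + √(L² − h²) = -33.267433 + 218.713988 = 185.446555

185.4466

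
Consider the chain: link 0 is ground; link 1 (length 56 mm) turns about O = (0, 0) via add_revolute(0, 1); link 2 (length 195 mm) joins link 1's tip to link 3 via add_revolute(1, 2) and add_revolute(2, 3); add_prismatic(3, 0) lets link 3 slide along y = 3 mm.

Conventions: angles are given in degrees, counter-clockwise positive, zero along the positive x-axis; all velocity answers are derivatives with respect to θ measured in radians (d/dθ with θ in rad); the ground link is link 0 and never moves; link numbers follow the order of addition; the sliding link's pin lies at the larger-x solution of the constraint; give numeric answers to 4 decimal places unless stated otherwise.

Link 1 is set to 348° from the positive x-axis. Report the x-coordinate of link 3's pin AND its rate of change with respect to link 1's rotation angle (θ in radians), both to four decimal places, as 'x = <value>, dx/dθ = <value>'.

geometry: r = 56 mm, L = 195 mm, e = 3 mm
crank pin P = (r cos θ, r sin θ) = (54.776266, -11.643055)
h = r sin θ − e = -11.643055 − 3 = -14.643055
x = r cos θ + √(L² − h²) = 54.776266 + 194.449430 = 249.225696
dx/dθ = −r sin θ − h·r cos θ/√(L² − h²) (θ in radians; h = -14.643055) = 15.767993

x = 249.2257, dx/dθ = 15.7680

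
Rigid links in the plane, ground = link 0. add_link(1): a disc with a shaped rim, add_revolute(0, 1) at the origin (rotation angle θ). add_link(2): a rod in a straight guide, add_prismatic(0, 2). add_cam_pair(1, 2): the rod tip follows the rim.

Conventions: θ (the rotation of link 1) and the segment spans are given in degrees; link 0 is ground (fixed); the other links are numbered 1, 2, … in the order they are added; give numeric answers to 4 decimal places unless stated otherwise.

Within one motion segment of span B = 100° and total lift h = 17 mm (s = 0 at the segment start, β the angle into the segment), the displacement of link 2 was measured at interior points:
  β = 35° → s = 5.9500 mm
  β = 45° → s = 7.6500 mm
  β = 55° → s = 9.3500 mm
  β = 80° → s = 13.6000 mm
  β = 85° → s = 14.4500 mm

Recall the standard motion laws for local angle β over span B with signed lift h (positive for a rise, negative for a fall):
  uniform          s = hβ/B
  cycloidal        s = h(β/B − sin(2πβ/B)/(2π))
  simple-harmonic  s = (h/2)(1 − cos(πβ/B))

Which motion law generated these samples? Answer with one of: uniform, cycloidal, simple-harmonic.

candidates at β/B = r: uniform s = h·r (linear in β); cycloidal s = h·(r − sin(2πr)/(2π)); simple-harmonic s = (h/2)(1 − cos(πr))
β=35°: printed 5.9500 | uniform 5.9500, cycloidal 3.7611, simple-harmonic 4.6411
β=45°: printed 7.6500 | uniform 7.6500, cycloidal 6.8139, simple-harmonic 7.1703
β=55°: printed 9.3500 | uniform 9.3500, cycloidal 10.1861, simple-harmonic 9.8297
β=80°: printed 13.6000 | uniform 13.6000, cycloidal 16.1732, simple-harmonic 15.3766
β=85°: printed 14.4500 | uniform 14.4500, cycloidal 16.6389, simple-harmonic 16.0736
only one law matches every sample → uniform

uniform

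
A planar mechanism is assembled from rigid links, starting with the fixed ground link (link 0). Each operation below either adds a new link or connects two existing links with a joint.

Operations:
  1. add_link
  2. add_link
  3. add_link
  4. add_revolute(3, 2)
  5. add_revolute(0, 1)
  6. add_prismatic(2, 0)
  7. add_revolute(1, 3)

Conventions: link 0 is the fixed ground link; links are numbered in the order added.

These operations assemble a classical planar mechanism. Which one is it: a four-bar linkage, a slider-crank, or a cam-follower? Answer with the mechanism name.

links: 4 (incl. ground); joints: 3 revolute, 1 prismatic, 0 higher (cam) pair, forming one closed loop
4 links, 3 revolutes + 1 prismatic in one loop → slider-crank

slider-crank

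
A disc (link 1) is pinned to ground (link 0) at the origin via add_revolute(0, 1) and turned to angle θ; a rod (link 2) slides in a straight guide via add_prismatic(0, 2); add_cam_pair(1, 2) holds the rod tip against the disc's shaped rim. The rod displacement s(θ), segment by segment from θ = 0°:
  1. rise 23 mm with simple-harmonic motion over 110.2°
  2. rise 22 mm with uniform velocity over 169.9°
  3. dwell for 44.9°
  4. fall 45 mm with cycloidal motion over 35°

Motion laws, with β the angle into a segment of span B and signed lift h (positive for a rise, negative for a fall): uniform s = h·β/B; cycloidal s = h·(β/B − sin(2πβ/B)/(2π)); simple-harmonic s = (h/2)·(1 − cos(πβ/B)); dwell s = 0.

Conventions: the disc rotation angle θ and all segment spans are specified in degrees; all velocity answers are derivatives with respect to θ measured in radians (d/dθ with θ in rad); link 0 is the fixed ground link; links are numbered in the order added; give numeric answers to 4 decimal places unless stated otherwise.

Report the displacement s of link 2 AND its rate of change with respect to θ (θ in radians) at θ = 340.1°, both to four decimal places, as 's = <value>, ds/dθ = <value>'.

segment 1 (0° to 110.2°, simple-harmonic, h = 23) is passed completely: s = 0.0000 + (23) = 23.0000
segment 2 (110.2° to 280.1°, uniform, h = 22) is passed completely: s = 23.0000 + (22) = 45.0000
segment 3 (280.1° to 325°, dwell): s unchanged at 45.0000
θ = 340.1° falls in segment 4 (325° to 360°, cycloidal, h = -45): β = 340.1 − 325 = 15.1°, B = 35°; Δs = -45·(0.4314 − sin(2π·0.4314)/(2π)) = -16.4232; s = 45.0000 − 16.4232 = 28.5768
velocity in seg [325°–360°] (cycloidal), θ in radians: β = 15.1° = 0.2635 rad, B = 35° = 0.6109 rad; ds/dθ = (h/B)(1 − cos(2πβ/B)) = ((-45)/0.6109)(1 − cos(2π·0.4314)) = -140.599841 mm/rad

s = 28.5768, ds/dθ = -140.5998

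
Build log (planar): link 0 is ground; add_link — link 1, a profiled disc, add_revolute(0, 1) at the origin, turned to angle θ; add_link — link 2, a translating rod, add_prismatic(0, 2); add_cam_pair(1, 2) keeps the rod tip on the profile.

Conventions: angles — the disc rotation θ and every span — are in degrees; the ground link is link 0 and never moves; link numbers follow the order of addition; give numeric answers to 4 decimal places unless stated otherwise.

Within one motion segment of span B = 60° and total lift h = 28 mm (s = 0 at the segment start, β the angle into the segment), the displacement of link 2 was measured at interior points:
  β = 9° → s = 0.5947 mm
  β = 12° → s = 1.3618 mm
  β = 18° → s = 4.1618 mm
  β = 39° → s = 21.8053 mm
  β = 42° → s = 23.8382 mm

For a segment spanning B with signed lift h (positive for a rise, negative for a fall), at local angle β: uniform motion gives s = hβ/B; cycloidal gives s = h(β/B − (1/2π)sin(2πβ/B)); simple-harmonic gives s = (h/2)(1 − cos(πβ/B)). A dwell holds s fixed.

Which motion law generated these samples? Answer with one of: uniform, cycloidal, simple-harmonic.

candidates at β/B = r: uniform s = h·r (linear in β); cycloidal s = h·(r − sin(2πr)/(2π)); simple-harmonic s = (h/2)(1 − cos(πr))
β=9°: printed 0.5947 | uniform 4.2000, cycloidal 0.5947, simple-harmonic 1.5259
β=12°: printed 1.3618 | uniform 5.6000, cycloidal 1.3618, simple-harmonic 2.6738
β=18°: printed 4.1618 | uniform 8.4000, cycloidal 4.1618, simple-harmonic 5.7710
β=39°: printed 21.8053 | uniform 18.2000, cycloidal 21.8053, simple-harmonic 20.3559
β=42°: printed 23.8382 | uniform 19.6000, cycloidal 23.8382, simple-harmonic 22.2290
only one law matches every sample → cycloidal

cycloidal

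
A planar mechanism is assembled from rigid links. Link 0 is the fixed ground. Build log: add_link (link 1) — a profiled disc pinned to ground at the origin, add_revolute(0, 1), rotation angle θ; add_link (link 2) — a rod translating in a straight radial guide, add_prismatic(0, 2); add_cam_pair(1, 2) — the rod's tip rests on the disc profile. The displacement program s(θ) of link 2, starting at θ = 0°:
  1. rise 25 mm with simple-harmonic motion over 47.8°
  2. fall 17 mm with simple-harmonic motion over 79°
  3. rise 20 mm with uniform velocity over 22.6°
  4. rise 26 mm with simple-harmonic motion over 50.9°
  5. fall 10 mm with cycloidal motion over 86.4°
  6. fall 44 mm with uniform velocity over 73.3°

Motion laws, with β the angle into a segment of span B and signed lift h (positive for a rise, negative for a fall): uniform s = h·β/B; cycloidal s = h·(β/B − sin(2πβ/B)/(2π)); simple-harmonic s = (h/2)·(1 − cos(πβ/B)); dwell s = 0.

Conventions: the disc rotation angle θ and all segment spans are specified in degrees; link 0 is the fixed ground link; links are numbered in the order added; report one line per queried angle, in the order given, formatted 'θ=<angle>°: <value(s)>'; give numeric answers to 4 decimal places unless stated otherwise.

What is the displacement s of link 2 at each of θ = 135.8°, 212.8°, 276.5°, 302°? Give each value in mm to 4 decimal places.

seg 1 [0°–47.8°] simple-harmonic, h=25: full span → s += 25 → s = 25.0000
seg 2 [47.8°–126.8°] simple-harmonic, h=-17: full span → s += -17 → s = 8.0000
seg 3 [126.8°–149.4°] uniform, h=20: θ=135.8° here. β=9, B=22.6. 20·9/22.6 = 7.9646 → s = 15.9646
seg 3 [126.8°–149.4°] uniform, h=20: full span → s += 20 → s = 28.0000
seg 4 [149.4°–200.3°] simple-harmonic, h=26: full span → s += 26 → s = 54.0000
seg 5 [200.3°–286.7°] cycloidal, h=-10: θ=212.8° here. β=12.5, B=86.4. -10·(0.1447 − sin(2π·0.1447)/(2π)) = -0.1912 → s = 53.8088
seg 5 [200.3°–286.7°] cycloidal, h=-10: θ=276.5° here. β=76.2, B=86.4. -10·(0.8819 − sin(2π·0.8819)/(2π)) = -9.8947 → s = 44.1053
seg 5 [200.3°–286.7°] cycloidal, h=-10: full span → s += -10 → s = 44.0000
seg 6 [286.7°–360°] uniform, h=-44: θ=302° here. β=15.3, B=73.3. -44·15.3/73.3 = -9.1842 → s = 34.8158

θ=135.8°: 15.9646
θ=212.8°: 53.8088
θ=276.5°: 44.1053
θ=302°: 34.8158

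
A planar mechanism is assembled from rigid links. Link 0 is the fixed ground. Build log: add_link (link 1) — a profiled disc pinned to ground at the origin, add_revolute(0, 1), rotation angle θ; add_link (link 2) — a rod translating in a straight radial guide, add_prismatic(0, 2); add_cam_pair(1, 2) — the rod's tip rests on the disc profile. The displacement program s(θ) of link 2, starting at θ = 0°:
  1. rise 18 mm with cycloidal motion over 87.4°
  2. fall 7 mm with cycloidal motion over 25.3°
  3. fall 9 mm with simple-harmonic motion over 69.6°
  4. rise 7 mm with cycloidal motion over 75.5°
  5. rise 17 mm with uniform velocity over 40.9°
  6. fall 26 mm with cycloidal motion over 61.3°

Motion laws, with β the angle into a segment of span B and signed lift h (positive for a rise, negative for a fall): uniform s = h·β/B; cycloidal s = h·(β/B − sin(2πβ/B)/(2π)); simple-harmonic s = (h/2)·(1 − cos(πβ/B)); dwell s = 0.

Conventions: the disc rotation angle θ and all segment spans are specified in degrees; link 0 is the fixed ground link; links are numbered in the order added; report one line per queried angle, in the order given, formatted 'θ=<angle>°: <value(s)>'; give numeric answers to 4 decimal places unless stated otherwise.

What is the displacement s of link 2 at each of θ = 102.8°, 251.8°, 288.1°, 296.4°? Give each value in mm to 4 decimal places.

seg 1 [0°–87.4°] cycloidal, h=18: full span → s += 18 → s = 18.0000
seg 2 [87.4°–112.7°] cycloidal, h=-7: θ=102.8° here. β=15.4, B=25.3. -7·(0.6087 − sin(2π·0.6087)/(2π)) = -4.9640 → s = 13.0360
seg 2 [87.4°–112.7°] cycloidal, h=-7: full span → s += -7 → s = 11.0000
seg 3 [112.7°–182.3°] simple-harmonic, h=-9: full span → s += -9 → s = 2.0000
seg 4 [182.3°–257.8°] cycloidal, h=7: θ=251.8° here. β=69.5, B=75.5. 7·(0.9205 − sin(2π·0.9205)/(2π)) = 6.9772 → s = 8.9772
seg 4 [182.3°–257.8°] cycloidal, h=7: full span → s += 7 → s = 9.0000
seg 5 [257.8°–298.7°] uniform, h=17: θ=288.1° here. β=30.3, B=40.9. 17·30.3/40.9 = 12.5941 → s = 21.5941
seg 5 [257.8°–298.7°] uniform, h=17: θ=296.4° here. β=38.6, B=40.9. 17·38.6/40.9 = 16.0440 → s = 25.0440

θ=102.8°: 13.0360
θ=251.8°: 8.9772
θ=288.1°: 21.5941
θ=296.4°: 25.0440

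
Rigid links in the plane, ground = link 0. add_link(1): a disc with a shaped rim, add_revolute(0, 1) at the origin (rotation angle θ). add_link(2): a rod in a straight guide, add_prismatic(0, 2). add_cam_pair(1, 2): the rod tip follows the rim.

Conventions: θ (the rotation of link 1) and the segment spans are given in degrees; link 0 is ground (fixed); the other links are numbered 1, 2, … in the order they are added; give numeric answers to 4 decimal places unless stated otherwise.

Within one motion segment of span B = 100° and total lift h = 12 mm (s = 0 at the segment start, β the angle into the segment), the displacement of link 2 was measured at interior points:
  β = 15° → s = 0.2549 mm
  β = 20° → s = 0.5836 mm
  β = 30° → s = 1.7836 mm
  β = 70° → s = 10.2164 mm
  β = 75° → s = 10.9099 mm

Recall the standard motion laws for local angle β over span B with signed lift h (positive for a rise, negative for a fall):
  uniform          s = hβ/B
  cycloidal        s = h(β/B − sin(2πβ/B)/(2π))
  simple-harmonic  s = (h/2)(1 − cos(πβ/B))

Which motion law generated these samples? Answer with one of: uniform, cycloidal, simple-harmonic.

candidates at β/B = r: uniform s = h·r (linear in β); cycloidal s = h·(r − sin(2πr)/(2π)); simple-harmonic s = (h/2)(1 − cos(πr))
β=15°: printed 0.2549 | uniform 1.8000, cycloidal 0.2549, simple-harmonic 0.6540
β=20°: printed 0.5836 | uniform 2.4000, cycloidal 0.5836, simple-harmonic 1.1459
β=30°: printed 1.7836 | uniform 3.6000, cycloidal 1.7836, simple-harmonic 2.4733
β=70°: printed 10.2164 | uniform 8.4000, cycloidal 10.2164, simple-harmonic 9.5267
β=75°: printed 10.9099 | uniform 9.0000, cycloidal 10.9099, simple-harmonic 10.2426
only one law matches every sample → cycloidal

cycloidal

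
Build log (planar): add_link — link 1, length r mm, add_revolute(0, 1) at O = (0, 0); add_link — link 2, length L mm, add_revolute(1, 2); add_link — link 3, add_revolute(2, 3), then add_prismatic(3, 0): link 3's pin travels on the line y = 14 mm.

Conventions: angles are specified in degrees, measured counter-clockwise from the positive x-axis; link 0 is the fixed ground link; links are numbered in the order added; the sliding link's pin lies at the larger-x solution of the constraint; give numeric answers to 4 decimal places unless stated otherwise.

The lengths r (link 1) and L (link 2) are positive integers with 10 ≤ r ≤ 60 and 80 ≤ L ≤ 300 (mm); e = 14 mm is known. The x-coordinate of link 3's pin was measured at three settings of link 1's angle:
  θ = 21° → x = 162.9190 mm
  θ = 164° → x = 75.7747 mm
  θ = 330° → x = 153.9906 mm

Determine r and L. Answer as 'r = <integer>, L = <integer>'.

constraint per measurement: (x − r cos θ)² + (r sin θ − e)² = L²
subtracting the θ₁ and θ₂ equations cancels the r² and L² terms:
r = (x₁² − x₂²) / (2[(x₁cos θ₁ + e sin θ₁) − (x₂cos θ₂ + e sin θ₂)]) = 46.0000 → r = 46
L² = (x₁ − r cos θ₁)² + (r sin θ₁ − e)² = 14400.0076 → L = 120.0000 → L = 120
check at θ₃=330°: x = 153.9906 (printed 153.9906) ✓

r = 46, L = 120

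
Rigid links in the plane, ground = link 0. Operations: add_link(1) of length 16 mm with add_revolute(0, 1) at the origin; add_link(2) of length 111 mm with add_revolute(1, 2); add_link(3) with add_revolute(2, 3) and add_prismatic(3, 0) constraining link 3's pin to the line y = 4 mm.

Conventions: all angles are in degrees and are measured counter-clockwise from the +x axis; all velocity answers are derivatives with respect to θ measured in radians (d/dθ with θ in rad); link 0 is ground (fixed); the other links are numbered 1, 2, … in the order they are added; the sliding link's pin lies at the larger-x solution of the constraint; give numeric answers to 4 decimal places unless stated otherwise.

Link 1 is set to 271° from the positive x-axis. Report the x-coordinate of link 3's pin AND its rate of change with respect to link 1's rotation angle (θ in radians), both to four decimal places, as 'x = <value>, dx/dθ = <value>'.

geometry: r = 16 mm, L = 111 mm, e = 4 mm
crank pin P = (r cos θ, r sin θ) = (0.279239, -15.997563)
h = r sin θ − e = -15.997563 − 4 = -19.997563
x = r cos θ + √(L² − h²) = 0.279239 + 109.183778 = 109.463017
dx/dθ = −r sin θ − h·r cos θ/√(L² − h²) (θ in radians; h = -19.997563) = 16.048707

x = 109.4630, dx/dθ = 16.0487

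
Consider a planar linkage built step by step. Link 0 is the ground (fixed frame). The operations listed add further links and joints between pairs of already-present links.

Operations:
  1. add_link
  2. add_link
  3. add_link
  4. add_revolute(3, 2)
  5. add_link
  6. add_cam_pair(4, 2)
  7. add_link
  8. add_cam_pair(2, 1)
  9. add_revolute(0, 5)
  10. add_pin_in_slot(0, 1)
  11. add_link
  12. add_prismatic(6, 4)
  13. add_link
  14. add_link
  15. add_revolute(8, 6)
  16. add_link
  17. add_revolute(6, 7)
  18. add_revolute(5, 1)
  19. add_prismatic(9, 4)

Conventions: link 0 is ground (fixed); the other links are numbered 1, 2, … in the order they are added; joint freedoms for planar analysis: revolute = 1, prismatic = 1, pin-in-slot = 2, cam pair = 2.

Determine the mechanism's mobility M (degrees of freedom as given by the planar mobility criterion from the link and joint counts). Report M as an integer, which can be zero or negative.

ground; <1,0,0>
#1 <2,0,0>
#2 <3,0,0>
#3 <4,0,0>
R:3↔2 J1 <4,1,0>
#4 <5,1,0>
C:4↔2 J2 <5,1,1>
#5 <6,1,1>
C:2↔1 J2 <6,1,2>
R:0↔5 J1 <6,2,2>
PS:0↔1 J2 <6,2,3>
#6 <7,2,3>
P:6↔4 J1 <7,3,3>
#7 <8,3,3>
#8 <9,3,3>
R:8↔6 J1 <9,4,3>
#9 <10,4,3>
R:6↔7 J1 <10,5,3>
R:5↔1 J1 <10,6,3>
P:9↔4 J1 <10,7,3>
3×9 − 2×7 − 1×3 = 10

M = 10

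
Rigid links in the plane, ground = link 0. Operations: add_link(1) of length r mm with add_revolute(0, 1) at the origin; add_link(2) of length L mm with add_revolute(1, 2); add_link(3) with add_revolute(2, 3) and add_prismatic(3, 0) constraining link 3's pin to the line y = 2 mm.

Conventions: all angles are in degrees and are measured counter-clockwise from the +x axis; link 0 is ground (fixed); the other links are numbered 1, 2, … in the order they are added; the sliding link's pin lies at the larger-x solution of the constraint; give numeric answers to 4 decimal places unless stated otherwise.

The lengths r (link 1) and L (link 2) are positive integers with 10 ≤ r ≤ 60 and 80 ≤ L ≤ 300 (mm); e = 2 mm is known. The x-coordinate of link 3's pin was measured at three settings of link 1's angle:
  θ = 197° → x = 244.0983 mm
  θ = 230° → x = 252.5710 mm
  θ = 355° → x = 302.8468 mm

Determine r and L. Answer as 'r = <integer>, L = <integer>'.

constraint per measurement: (x − r cos θ)² + (r sin θ − e)² = L²
subtracting the θ₁ and θ₂ equations cancels the r² and L² terms:
r = (x₁² − x₂²) / (2[(x₁cos θ₁ + e sin θ₁) − (x₂cos θ₂ + e sin θ₂)]) = 30.0000 → r = 30
L² = (x₁ − r cos θ₁)² + (r sin θ₁ − e)² = 74529.0066 → L = 273.0000 → L = 273
check at θ₃=355°: x = 302.8468 (printed 302.8468) ✓

r = 30, L = 273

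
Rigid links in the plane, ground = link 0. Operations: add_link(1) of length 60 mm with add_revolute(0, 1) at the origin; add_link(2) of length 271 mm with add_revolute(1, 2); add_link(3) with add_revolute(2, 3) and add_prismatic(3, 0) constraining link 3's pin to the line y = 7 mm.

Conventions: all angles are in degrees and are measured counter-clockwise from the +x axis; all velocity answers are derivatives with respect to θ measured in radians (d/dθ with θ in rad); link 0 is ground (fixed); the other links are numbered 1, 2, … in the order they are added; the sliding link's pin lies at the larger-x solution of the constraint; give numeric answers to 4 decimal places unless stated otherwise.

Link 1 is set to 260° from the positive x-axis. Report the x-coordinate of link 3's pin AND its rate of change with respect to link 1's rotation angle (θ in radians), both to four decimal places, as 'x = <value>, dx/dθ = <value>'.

geometry: r = 60 mm, L = 271 mm, e = 7 mm
crank pin P = (r cos θ, r sin θ) = (-10.418891, -59.088465)
h = r sin θ − e = -59.088465 − 7 = -66.088465
x = r cos θ + √(L² − h²) = -10.418891 + 262.818026 = 252.399135
dx/dθ = −r sin θ − h·r cos θ/√(L² − h²) (θ in radians; h = -66.088465) = 56.468521

x = 252.3991, dx/dθ = 56.4685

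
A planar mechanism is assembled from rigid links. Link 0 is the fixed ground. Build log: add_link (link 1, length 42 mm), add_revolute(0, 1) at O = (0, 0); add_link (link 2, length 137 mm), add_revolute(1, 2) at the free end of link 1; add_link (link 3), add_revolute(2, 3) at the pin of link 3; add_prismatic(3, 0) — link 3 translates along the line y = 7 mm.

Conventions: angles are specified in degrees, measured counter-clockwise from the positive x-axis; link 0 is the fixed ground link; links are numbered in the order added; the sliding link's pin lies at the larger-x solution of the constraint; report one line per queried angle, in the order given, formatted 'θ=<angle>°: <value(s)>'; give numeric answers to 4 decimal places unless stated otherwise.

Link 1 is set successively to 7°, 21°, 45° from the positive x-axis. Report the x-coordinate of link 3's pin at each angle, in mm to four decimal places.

geometry: r = 42 mm, L = 137 mm, e = 7 mm
θ=7°: crank pin P = (r cos θ, r sin θ) = (41.686938, 5.118512)
θ=7°: h = r sin θ − e = 5.118512 − 7 = -1.881488
θ=7°: x = r cos θ + √(L² − h²) = 41.686938 + 136.987080 = 178.674018
θ=21°: crank pin P = (r cos θ, r sin θ) = (39.210378, 15.051454)
θ=21°: h = r sin θ − e = 15.051454 − 7 = 8.051454
θ=21°: x = r cos θ + √(L² − h²) = 39.210378 + 136.763204 = 175.973582
θ=45°: crank pin P = (r cos θ, r sin θ) = (29.698485, 29.698485)
θ=45°: h = r sin θ − e = 29.698485 − 7 = 22.698485
θ=45°: x = r cos θ + √(L² − h²) = 29.698485 + 135.106546 = 164.805031

θ=7°: 178.6740
θ=21°: 175.9736
θ=45°: 164.8050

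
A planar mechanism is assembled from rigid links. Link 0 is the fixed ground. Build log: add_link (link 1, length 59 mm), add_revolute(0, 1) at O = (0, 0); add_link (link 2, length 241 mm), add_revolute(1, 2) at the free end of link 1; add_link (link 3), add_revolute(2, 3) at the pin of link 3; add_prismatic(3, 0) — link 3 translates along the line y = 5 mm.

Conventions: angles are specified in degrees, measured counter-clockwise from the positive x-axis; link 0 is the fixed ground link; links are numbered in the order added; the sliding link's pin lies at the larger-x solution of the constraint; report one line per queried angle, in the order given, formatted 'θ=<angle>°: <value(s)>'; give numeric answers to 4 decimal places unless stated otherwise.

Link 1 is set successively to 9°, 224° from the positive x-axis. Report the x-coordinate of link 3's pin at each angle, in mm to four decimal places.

geometry: r = 59 mm, L = 241 mm, e = 5 mm
θ=9°: crank pin P = (r cos θ, r sin θ) = (58.273612, 9.229633)
θ=9°: h = r sin θ − e = 9.229633 − 5 = 4.229633
θ=9°: x = r cos θ + √(L² − h²) = 58.273612 + 240.962881 = 299.236493
θ=224°: crank pin P = (r cos θ, r sin θ) = (-42.441048, -40.984844)
θ=224°: h = r sin θ − e = -40.984844 − 5 = -45.984844
θ=224°: x = r cos θ + √(L² − h²) = -42.441048 + 236.572175 = 194.131127

θ=9°: 299.2365
θ=224°: 194.1311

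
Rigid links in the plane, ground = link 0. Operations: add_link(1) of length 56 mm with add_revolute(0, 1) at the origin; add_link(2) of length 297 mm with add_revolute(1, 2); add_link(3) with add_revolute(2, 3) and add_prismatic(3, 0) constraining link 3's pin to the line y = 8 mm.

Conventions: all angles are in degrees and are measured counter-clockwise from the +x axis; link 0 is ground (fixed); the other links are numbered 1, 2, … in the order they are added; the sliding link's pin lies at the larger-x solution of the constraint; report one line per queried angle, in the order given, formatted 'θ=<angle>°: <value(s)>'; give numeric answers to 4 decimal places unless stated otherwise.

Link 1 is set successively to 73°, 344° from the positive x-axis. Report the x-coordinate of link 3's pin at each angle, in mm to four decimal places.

geometry: r = 56 mm, L = 297 mm, e = 8 mm
θ=73°: crank pin P = (r cos θ, r sin θ) = (16.372815, 53.553066)
θ=73°: h = r sin θ − e = 53.553066 − 8 = 45.553066
θ=73°: x = r cos θ + √(L² − h²) = 16.372815 + 293.485806 = 309.858621
θ=344°: crank pin P = (r cos θ, r sin θ) = (53.830655, -15.435692)
θ=344°: h = r sin θ − e = -15.435692 − 8 = -23.435692
θ=344°: x = r cos θ + √(L² − h²) = 53.830655 + 296.073924 = 349.904579

θ=73°: 309.8586
θ=344°: 349.9046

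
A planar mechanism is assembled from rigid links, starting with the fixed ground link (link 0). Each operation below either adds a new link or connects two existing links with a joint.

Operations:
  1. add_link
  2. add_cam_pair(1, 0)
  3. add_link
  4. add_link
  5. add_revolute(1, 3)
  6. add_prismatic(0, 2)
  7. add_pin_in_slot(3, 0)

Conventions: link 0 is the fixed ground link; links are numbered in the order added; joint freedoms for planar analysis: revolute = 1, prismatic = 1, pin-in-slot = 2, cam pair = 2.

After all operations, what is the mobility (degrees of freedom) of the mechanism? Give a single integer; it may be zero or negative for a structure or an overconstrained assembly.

link 0 = ground. State L|J1|J2 = 1|0|0
+link1  2|0|0
C(1,0) f=2→J2  2|0|1
+link2  3|0|1
+link3  4|0|1
R(1,3) f=1→J1  4|1|1
P(0,2) f=1→J1  4|2|1
PS(3,0) f=2→J2  4|2|2
M = 3(4−1)−2·2−2 = 9−4−2 = 3

M = 3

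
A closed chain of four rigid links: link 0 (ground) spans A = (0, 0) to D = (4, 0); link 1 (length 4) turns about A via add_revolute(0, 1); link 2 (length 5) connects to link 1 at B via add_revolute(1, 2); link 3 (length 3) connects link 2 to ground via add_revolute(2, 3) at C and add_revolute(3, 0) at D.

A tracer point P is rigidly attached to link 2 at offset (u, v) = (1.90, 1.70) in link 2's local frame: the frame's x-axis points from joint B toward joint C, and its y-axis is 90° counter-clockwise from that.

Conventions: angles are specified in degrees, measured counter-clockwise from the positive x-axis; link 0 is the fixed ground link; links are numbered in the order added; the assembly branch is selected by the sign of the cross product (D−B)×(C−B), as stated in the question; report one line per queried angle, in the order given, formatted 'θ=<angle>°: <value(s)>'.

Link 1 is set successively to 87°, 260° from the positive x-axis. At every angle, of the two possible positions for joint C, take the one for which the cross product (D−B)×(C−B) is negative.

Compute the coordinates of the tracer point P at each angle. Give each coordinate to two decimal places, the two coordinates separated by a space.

A=(0,0), D=(4.00,0)
θ=87°: B = A + 4.00·(cos87°, sin87°) = (0.2093, 3.9945)
θ=87°: |BD| = 5.5068
θ=87°: circle(B,5.00) ∩ circle(D,3.00): a=4.2062, h=2.7034
θ=87°:   candidates: C₊=(5.0656,2.8044) cross=14.887; C₋=(1.1437,-0.9174) cross=-14.887
θ=87°:   branch - wants cross < 0 → take C=(1.1437,-0.9174) (cross=-14.887)
θ=87°: ex = (C−B)/|BC| = (0.1869,-0.9824); ey = (0.9824,0.1869)
θ=87°: P = B + 1.90·ex + 1.70·ey = (2.2345,2.4457)
θ=260°: B = A + 4.00·(cos260°, sin260°) = (-0.6946, -3.9392)
θ=260°: |BD| = 6.1284
θ=260°: circle(B,5.00) ∩ circle(D,3.00): a=4.3696, h=2.4304
θ=260°:   candidates: C₊=(1.0905,0.7313) cross=14.894; C₋=(4.2149,-2.9923) cross=-14.894
θ=260°:   branch - wants cross < 0 → take C=(4.2149,-2.9923) (cross=-14.894)
θ=260°: ex = (C−B)/|BC| = (0.9819,0.1894); ey = (-0.1894,0.9819)
θ=260°: P = B + 1.90·ex + 1.70·ey = (0.8491,-1.9102)

θ=87°: 2.23 2.45
θ=260°: 0.85 -1.91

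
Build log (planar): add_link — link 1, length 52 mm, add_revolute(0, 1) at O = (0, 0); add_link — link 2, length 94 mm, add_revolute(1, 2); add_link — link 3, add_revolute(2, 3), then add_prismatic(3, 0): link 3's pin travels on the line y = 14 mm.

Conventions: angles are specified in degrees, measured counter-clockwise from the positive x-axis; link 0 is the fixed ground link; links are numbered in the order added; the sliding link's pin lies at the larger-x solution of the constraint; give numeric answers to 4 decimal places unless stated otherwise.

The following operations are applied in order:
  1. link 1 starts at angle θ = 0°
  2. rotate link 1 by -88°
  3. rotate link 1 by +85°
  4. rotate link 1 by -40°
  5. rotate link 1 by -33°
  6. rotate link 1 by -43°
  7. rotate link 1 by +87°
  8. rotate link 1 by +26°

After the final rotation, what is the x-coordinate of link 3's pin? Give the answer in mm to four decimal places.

geometry: r = 52 mm, L = 94 mm, e = 14 mm; θ starts at 0°
rotate link 1 by -88°: θ ← 0° -88° = -88°
rotate link 1 by +85°: θ ← -88° +85° = -3°
rotate link 1 by -40°: θ ← -3° -40° = -43°
rotate link 1 by -33°: θ ← -43° -33° = -76°
rotate link 1 by -43°: θ ← -76° -43° = -119°
rotate link 1 by +87°: θ ← -119° +87° = -32°
rotate link 1 by +26°: θ ← -32° +26° = -6°
crank pin P = (r cos θ, r sin θ) = (51.715139, -5.435480)
h = r sin θ − e = -5.435480 − 14 = -19.435480
x = r cos θ + √(L² − h²) = 51.715139 + 91.968811 = 143.683949

143.6839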